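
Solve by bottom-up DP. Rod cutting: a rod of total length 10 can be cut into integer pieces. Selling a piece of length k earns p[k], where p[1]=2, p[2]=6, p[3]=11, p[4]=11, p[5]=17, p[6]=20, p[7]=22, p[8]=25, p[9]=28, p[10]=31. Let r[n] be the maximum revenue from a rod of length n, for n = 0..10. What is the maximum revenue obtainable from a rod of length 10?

35

   n    0    1    2    3    4    5    6    7    8    9   10
r[n]    0    2    6   11   13   17   22   24   28   33   35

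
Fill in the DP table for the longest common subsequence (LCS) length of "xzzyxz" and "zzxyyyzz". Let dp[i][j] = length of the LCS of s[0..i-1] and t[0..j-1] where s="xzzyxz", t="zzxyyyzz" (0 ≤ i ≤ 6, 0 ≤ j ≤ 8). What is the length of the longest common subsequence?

4

   ''  z  z  x  y  y  y  z  z
''  0  0  0  0  0  0  0  0  0
 x  0  0  0  1  1  1  1  1  1
 z  0  1  1  1  1  1  1  2  2
 z  0  1  2  2  2  2  2  2  3
 y  0  1  2  2  3  3  3  3  3
 x  0  1  2  3  3  3  3  3  3
 z  0  1  2  3  3  3  3  4  4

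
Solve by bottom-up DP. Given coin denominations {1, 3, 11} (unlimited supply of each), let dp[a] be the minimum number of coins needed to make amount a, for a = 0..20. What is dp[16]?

4

 a  0  1  2  3  4  5  6  7  8  9 10 11 12 13 14 15 16 17 18 19 20
dp  0  1  2  1  2  3  2  3  4  3  4  1  2  3  2  3  4  3  4  5  4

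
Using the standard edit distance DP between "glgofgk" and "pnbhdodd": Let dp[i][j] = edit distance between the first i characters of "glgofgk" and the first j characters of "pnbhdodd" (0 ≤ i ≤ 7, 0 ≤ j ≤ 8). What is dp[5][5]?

5

   ''  p  n  b  h  d  o  d  d
''  0  1  2  3  4  5  6  7  8
 g  1  1  2  3  4  5  6  7  8
 l  2  2  2  3  4  5  6  7  8
 g  3  3  3  3  4  5  6  7  8
 o  4  4  4  4  4  5  5  6  7
 f  5  5  5  5  5  5  6  6  7
 g  6  6  6  6  6  6  6  7  7
 k  7  7  7  7  7  7  7  7  8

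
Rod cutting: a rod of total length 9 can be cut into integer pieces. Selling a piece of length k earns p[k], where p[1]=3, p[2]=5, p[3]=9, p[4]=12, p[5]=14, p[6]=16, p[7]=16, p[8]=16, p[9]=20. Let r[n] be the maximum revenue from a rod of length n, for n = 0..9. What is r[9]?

   n    0    1    2    3    4    5    6    7    8    9
r[n]    0    3    6    9   12   15   18   21   24   27

27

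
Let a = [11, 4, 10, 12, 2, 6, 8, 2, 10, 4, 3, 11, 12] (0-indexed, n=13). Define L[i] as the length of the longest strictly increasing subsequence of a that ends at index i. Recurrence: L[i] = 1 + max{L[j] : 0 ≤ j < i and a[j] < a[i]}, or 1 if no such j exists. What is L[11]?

   i    0    1    2    3    4    5    6    7    8    9   10   11   12
a[i]   11    4   10   12    2    6    8    2   10    4    3   11   12
L[i]    1    1    2    3    1    2    3    1    4    2    2    5    6

5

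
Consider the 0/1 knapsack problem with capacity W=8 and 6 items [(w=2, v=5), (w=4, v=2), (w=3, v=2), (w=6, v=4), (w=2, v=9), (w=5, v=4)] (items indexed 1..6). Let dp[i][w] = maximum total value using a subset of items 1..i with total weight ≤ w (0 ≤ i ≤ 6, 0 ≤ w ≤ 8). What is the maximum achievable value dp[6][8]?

i\w   0   1   2   3   4   5   6   7   8
  0   0   0   0   0   0   0   0   0   0
  1   0   0   5   5   5   5   5   5   5
  2   0   0   5   5   5   5   7   7   7
  3   0   0   5   5   5   7   7   7   7
  4   0   0   5   5   5   7   7   7   9
  5   0   0   9   9  14  14  14  16  16
  6   0   0   9   9  14  14  14  16  16

16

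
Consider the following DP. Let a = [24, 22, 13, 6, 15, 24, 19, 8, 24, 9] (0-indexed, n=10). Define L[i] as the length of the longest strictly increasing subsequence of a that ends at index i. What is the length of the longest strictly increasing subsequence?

   i    0    1    2    3    4    5    6    7    8    9
a[i]   24   22   13    6   15   24   19    8   24    9
L[i]    1    1    1    1    2    3    3    2    4    3

4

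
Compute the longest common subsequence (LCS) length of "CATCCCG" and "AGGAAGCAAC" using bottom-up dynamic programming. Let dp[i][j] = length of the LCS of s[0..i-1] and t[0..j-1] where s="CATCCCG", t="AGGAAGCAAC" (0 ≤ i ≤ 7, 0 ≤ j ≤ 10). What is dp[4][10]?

   ''  A  G  G  A  A  G  C  A  A  C
''  0  0  0  0  0  0  0  0  0  0  0
 C  0  0  0  0  0  0  0  1  1  1  1
 A  0  1  1  1  1  1  1  1  2  2  2
 T  0  1  1  1  1  1  1  1  2  2  2
 C  0  1  1  1  1  1  1  2  2  2  3
 C  0  1  1  1  1  1  1  2  2  2  3
 C  0  1  1  1  1  1  1  2  2  2  3
 G  0  1  2  2  2  2  2  2  2  2  3

3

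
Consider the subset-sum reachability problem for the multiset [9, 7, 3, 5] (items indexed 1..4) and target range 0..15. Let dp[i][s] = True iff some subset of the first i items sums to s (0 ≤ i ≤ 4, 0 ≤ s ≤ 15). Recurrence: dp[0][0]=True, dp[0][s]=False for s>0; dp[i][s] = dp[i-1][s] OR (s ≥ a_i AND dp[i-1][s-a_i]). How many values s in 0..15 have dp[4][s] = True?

10

i\s   0   1   2   3   4   5   6   7   8   9  10  11  12  13  14  15
  0   T   F   F   F   F   F   F   F   F   F   F   F   F   F   F   F
  1   T   F   F   F   F   F   F   F   F   T   F   F   F   F   F   F
  2   T   F   F   F   F   F   F   T   F   T   F   F   F   F   F   F
  3   T   F   F   T   F   F   F   T   F   T   T   F   T   F   F   F
  4   T   F   F   T   F   T   F   T   T   T   T   F   T   F   T   T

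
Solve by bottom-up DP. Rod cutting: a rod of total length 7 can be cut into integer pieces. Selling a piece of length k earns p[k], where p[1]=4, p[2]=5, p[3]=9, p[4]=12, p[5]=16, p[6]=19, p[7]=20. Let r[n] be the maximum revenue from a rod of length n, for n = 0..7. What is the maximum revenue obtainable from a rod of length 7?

28

   n    0    1    2    3    4    5    6    7
r[n]    0    4    8   12   16   20   24   28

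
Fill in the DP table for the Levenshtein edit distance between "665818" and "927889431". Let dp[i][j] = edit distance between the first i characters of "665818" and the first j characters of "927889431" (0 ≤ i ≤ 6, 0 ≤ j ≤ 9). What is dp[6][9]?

   ''  9  2  7  8  8  9  4  3  1
''  0  1  2  3  4  5  6  7  8  9
 6  1  1  2  3  4  5  6  7  8  9
 6  2  2  2  3  4  5  6  7  8  9
 5  3  3  3  3  4  5  6  7  8  9
 8  4  4  4  4  3  4  5  6  7  8
 1  5  5  5  5  4  4  5  6  7  7
 8  6  6  6  6  5  4  5  6  7  8

8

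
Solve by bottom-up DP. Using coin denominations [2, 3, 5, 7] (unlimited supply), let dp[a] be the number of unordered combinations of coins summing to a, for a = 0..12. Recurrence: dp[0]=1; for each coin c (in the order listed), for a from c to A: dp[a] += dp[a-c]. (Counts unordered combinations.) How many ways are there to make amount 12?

7

after  coin     0     1     2     3     4     5     6     7     8     9    10    11    12
          2     1     0     1     0     1     0     1     0     1     0     1     0     1
          3     1     0     1     1     1     1     2     1     2     2     2     2     3
          5     1     0     1     1     1     2     2     2     3     3     4     4     5
          7     1     0     1     1     1     2     2     3     3     4     5     5     7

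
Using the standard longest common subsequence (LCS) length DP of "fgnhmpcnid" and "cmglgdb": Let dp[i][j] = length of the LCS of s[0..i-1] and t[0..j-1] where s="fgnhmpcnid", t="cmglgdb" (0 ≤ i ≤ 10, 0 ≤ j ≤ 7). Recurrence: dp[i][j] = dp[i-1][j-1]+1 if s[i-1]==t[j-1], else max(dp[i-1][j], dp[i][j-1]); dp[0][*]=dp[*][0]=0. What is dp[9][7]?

1

   ''  c  m  g  l  g  d  b
''  0  0  0  0  0  0  0  0
 f  0  0  0  0  0  0  0  0
 g  0  0  0  1  1  1  1  1
 n  0  0  0  1  1  1  1  1
 h  0  0  0  1  1  1  1  1
 m  0  0  1  1  1  1  1  1
 p  0  0  1  1  1  1  1  1
 c  0  1  1  1  1  1  1  1
 n  0  1  1  1  1  1  1  1
 i  0  1  1  1  1  1  1  1
 d  0  1  1  1  1  1  2  2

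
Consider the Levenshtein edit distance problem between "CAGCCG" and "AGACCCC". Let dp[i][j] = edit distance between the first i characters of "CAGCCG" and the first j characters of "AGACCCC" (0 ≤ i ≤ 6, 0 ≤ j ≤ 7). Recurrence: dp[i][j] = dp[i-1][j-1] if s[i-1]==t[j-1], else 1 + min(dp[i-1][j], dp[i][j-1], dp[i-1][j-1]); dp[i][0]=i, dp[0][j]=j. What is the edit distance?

   ''  A  G  A  C  C  C  C
''  0  1  2  3  4  5  6  7
 C  1  1  2  3  3  4  5  6
 A  2  1  2  2  3  4  5  6
 G  3  2  1  2  3  4  5  6
 C  4  3  2  2  2  3  4  5
 C  5  4  3  3  2  2  3  4
 G  6  5  4  4  3  3  3  4

4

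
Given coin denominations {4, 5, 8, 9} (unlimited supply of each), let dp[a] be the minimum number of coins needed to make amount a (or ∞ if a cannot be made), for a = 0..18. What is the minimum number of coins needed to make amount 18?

2

 a  0  1  2  3  4  5  6  7  8  9 10 11 12 13 14 15 16 17 18
dp  0  -  -  -  1  1  -  -  1  1  2  -  2  2  2  3  2  2  2
(- denotes ∞ / unreachable)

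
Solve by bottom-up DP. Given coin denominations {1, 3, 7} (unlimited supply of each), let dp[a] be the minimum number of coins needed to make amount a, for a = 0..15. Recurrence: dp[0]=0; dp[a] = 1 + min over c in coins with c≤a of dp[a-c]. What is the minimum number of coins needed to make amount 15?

3

 a  0  1  2  3  4  5  6  7  8  9 10 11 12 13 14 15
dp  0  1  2  1  2  3  2  1  2  3  2  3  4  3  2  3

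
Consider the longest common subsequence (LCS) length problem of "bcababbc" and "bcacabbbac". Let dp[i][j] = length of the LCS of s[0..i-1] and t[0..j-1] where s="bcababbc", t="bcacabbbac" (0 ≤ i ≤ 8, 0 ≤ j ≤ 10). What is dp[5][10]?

   ''  b  c  a  c  a  b  b  b  a  c
''  0  0  0  0  0  0  0  0  0  0  0
 b  0  1  1  1  1  1  1  1  1  1  1
 c  0  1  2  2  2  2  2  2  2  2  2
 a  0  1  2  3  3  3  3  3  3  3  3
 b  0  1  2  3  3  3  4  4  4  4  4
 a  0  1  2  3  3  4  4  4  4  5  5
 b  0  1  2  3  3  4  5  5  5  5  5
 b  0  1  2  3  3  4  5  6  6  6  6
 c  0  1  2  3  4  4  5  6  6  6  7

5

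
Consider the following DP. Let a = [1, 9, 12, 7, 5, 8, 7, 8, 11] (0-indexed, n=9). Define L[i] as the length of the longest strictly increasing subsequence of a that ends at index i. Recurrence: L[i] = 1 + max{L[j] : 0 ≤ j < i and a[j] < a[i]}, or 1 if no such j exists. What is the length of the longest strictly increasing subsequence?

5

   i    0    1    2    3    4    5    6    7    8
a[i]    1    9   12    7    5    8    7    8   11
L[i]    1    2    3    2    2    3    3    4    5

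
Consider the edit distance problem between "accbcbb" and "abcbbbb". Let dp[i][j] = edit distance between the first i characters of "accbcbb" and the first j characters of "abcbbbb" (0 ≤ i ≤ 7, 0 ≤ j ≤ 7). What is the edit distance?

   ''  a  b  c  b  b  b  b
''  0  1  2  3  4  5  6  7
 a  1  0  1  2  3  4  5  6
 c  2  1  1  1  2  3  4  5
 c  3  2  2  1  2  3  4  5
 b  4  3  2  2  1  2  3  4
 c  5  4  3  2  2  2  3  4
 b  6  5  4  3  2  2  2  3
 b  7  6  5  4  3  2  2  2

2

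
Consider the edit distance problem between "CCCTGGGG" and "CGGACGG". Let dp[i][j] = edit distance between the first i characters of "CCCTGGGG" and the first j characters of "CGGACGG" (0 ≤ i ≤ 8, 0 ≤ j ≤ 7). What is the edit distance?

   ''  C  G  G  A  C  G  G
''  0  1  2  3  4  5  6  7
 C  1  0  1  2  3  4  5  6
 C  2  1  1  2  3  3  4  5
 C  3  2  2  2  3  3  4  5
 T  4  3  3  3  3  4  4  5
 G  5  4  3  3  4  4  4  4
 G  6  5  4  3  4  5  4  4
 G  7  6  5  4  4  5  5  4
 G  8  7  6  5  5  5  5  5

5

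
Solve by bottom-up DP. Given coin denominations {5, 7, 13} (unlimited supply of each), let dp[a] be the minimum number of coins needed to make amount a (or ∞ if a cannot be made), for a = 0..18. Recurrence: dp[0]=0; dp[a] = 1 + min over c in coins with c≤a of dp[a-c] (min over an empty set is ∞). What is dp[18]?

 a  0  1  2  3  4  5  6  7  8  9 10 11 12 13 14 15 16 17 18
dp  0  -  -  -  -  1  -  1  -  -  2  -  2  1  2  3  -  3  2
(- denotes ∞ / unreachable)

2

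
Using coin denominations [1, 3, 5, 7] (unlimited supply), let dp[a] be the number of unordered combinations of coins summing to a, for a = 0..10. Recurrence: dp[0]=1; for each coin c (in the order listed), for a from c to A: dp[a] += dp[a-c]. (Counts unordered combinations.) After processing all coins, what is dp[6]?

4

after  coin     0     1     2     3     4     5     6     7     8     9    10
          1     1     1     1     1     1     1     1     1     1     1     1
          3     1     1     1     2     2     2     3     3     3     4     4
          5     1     1     1     2     2     3     4     4     5     6     7
          7     1     1     1     2     2     3     4     5     6     7     9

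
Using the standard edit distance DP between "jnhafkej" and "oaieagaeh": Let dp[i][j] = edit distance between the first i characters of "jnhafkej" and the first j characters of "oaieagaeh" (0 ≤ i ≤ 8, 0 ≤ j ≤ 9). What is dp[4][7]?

6

   ''  o  a  i  e  a  g  a  e  h
''  0  1  2  3  4  5  6  7  8  9
 j  1  1  2  3  4  5  6  7  8  9
 n  2  2  2  3  4  5  6  7  8  9
 h  3  3  3  3  4  5  6  7  8  8
 a  4  4  3  4  4  4  5  6  7  8
 f  5  5  4  4  5  5  5  6  7  8
 k  6  6  5  5  5  6  6  6  7  8
 e  7  7  6  6  5  6  7  7  6  7
 j  8  8  7  7  6  6  7  8  7  7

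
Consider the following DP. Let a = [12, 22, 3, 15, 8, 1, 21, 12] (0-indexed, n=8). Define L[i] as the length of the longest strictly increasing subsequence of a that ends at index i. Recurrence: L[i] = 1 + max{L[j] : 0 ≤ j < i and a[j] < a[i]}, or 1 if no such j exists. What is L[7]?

   i    0    1    2    3    4    5    6    7
a[i]   12   22    3   15    8    1   21   12
L[i]    1    2    1    2    2    1    3    3

3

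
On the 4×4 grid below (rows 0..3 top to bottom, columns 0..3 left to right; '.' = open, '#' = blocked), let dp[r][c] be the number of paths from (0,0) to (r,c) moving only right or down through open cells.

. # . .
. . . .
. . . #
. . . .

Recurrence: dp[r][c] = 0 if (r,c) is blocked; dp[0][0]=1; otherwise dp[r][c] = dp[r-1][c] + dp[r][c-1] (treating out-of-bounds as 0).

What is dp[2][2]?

3

r\c   0   1   2   3
  0   1   0   0   0
  1   1   1   1   1
  2   1   2   3   0
  3   1   3   6   6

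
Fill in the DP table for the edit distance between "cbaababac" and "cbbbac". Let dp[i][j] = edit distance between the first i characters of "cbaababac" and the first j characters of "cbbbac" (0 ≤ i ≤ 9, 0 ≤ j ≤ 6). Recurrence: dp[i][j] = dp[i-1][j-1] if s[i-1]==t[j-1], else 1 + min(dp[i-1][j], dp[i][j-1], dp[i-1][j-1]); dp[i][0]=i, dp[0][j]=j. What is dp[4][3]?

   ''  c  b  b  b  a  c
''  0  1  2  3  4  5  6
 c  1  0  1  2  3  4  5
 b  2  1  0  1  2  3  4
 a  3  2  1  1  2  2  3
 a  4  3  2  2  2  2  3
 b  5  4  3  2  2  3  3
 a  6  5  4  3  3  2  3
 b  7  6  5  4  3  3  3
 a  8  7  6  5  4  3  4
 c  9  8  7  6  5  4  3

2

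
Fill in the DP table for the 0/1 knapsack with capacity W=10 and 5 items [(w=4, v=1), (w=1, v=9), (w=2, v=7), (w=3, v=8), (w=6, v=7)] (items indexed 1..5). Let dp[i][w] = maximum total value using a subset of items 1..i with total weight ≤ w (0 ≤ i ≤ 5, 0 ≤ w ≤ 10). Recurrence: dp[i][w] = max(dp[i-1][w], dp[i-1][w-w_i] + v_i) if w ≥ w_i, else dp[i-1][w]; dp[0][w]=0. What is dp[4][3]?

i\w   0   1   2   3   4   5   6   7   8   9  10
  0   0   0   0   0   0   0   0   0   0   0   0
  1   0   0   0   0   1   1   1   1   1   1   1
  2   0   9   9   9   9  10  10  10  10  10  10
  3   0   9   9  16  16  16  16  17  17  17  17
  4   0   9   9  16  17  17  24  24  24  24  25
  5   0   9   9  16  17  17  24  24  24  24  25

16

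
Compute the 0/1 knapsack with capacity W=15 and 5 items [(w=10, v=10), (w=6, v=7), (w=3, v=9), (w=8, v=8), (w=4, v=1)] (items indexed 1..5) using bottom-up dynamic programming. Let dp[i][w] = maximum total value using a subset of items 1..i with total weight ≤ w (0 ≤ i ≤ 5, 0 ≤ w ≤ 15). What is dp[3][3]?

i\w   0   1   2   3   4   5   6   7   8   9  10  11  12  13  14  15
  0   0   0   0   0   0   0   0   0   0   0   0   0   0   0   0   0
  1   0   0   0   0   0   0   0   0   0   0  10  10  10  10  10  10
  2   0   0   0   0   0   0   7   7   7   7  10  10  10  10  10  10
  3   0   0   0   9   9   9   9   9   9  16  16  16  16  19  19  19
  4   0   0   0   9   9   9   9   9   9  16  16  17  17  19  19  19
  5   0   0   0   9   9   9   9  10  10  16  16  17  17  19  19  19

9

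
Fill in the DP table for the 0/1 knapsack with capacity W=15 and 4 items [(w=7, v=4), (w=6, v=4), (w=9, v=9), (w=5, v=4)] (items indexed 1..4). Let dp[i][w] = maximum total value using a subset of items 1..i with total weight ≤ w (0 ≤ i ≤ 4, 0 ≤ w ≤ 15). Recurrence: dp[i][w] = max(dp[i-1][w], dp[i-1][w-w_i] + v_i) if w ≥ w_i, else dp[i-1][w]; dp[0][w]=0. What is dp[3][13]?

9

i\w   0   1   2   3   4   5   6   7   8   9  10  11  12  13  14  15
  0   0   0   0   0   0   0   0   0   0   0   0   0   0   0   0   0
  1   0   0   0   0   0   0   0   4   4   4   4   4   4   4   4   4
  2   0   0   0   0   0   0   4   4   4   4   4   4   4   8   8   8
  3   0   0   0   0   0   0   4   4   4   9   9   9   9   9   9  13
  4   0   0   0   0   0   4   4   4   4   9   9   9   9   9  13  13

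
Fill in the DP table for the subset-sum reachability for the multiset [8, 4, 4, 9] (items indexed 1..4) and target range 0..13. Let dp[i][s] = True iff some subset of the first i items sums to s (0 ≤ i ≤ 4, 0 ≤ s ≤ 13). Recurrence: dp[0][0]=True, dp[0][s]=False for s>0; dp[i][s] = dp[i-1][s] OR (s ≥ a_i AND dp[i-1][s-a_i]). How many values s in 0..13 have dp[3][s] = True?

i\s   0   1   2   3   4   5   6   7   8   9  10  11  12  13
  0   T   F   F   F   F   F   F   F   F   F   F   F   F   F
  1   T   F   F   F   F   F   F   F   T   F   F   F   F   F
  2   T   F   F   F   T   F   F   F   T   F   F   F   T   F
  3   T   F   F   F   T   F   F   F   T   F   F   F   T   F
  4   T   F   F   F   T   F   F   F   T   T   F   F   T   T

4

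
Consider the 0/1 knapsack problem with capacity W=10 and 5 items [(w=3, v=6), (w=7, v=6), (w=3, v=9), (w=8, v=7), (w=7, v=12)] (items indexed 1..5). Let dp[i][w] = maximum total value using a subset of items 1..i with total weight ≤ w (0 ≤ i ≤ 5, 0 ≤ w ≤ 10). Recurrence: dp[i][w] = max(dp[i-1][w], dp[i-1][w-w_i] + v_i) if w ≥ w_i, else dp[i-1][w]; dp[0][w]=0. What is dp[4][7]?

15

i\w   0   1   2   3   4   5   6   7   8   9  10
  0   0   0   0   0   0   0   0   0   0   0   0
  1   0   0   0   6   6   6   6   6   6   6   6
  2   0   0   0   6   6   6   6   6   6   6  12
  3   0   0   0   9   9   9  15  15  15  15  15
  4   0   0   0   9   9   9  15  15  15  15  15
  5   0   0   0   9   9   9  15  15  15  15  21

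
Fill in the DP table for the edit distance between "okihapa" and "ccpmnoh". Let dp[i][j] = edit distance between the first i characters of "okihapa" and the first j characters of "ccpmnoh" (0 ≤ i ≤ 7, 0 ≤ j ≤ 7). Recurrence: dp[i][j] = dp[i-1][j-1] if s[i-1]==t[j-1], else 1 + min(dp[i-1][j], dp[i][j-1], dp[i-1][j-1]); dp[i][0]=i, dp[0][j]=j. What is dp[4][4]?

   ''  c  c  p  m  n  o  h
''  0  1  2  3  4  5  6  7
 o  1  1  2  3  4  5  5  6
 k  2  2  2  3  4  5  6  6
 i  3  3  3  3  4  5  6  7
 h  4  4  4  4  4  5  6  6
 a  5  5  5  5  5  5  6  7
 p  6  6  6  5  6  6  6  7
 a  7  7  7  6  6  7  7  7

4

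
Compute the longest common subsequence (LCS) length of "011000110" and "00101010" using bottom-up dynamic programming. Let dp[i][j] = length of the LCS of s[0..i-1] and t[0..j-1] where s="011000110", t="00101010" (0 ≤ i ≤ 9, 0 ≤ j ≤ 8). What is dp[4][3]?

2

   ''  0  0  1  0  1  0  1  0
''  0  0  0  0  0  0  0  0  0
 0  0  1  1  1  1  1  1  1  1
 1  0  1  1  2  2  2  2  2  2
 1  0  1  1  2  2  3  3  3  3
 0  0  1  2  2  3  3  4  4  4
 0  0  1  2  2  3  3  4  4  5
 0  0  1  2  2  3  3  4  4  5
 1  0  1  2  3  3  4  4  5  5
 1  0  1  2  3  3  4  4  5  5
 0  0  1  2  3  4  4  5  5  6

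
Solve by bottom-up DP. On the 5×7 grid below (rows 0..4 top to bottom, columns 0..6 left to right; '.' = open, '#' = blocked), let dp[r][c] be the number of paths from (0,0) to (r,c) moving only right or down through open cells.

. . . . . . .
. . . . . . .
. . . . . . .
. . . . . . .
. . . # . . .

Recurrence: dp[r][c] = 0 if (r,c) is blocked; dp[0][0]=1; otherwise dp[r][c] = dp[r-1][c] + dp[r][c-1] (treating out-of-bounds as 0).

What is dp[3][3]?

r\c   0   1   2   3   4   5   6
  0   1   1   1   1   1   1   1
  1   1   2   3   4   5   6   7
  2   1   3   6  10  15  21  28
  3   1   4  10  20  35  56  84
  4   1   5  15   0  35  91 175

20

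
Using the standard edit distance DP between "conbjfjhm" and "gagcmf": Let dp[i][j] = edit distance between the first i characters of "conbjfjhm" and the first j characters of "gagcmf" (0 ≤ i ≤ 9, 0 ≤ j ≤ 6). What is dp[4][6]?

   ''  g  a  g  c  m  f
''  0  1  2  3  4  5  6
 c  1  1  2  3  3  4  5
 o  2  2  2  3  4  4  5
 n  3  3  3  3  4  5  5
 b  4  4  4  4  4  5  6
 j  5  5  5  5  5  5  6
 f  6  6  6  6  6  6  5
 j  7  7  7  7  7  7  6
 h  8  8  8  8  8  8  7
 m  9  9  9  9  9  8  8

6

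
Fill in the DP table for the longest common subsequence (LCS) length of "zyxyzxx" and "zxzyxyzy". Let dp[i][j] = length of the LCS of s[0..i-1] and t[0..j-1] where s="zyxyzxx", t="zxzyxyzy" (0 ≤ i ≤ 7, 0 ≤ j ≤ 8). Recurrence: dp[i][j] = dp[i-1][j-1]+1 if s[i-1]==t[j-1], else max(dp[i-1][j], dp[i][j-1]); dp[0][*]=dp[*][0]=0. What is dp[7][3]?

3

   ''  z  x  z  y  x  y  z  y
''  0  0  0  0  0  0  0  0  0
 z  0  1  1  1  1  1  1  1  1
 y  0  1  1  1  2  2  2  2  2
 x  0  1  2  2  2  3  3  3  3
 y  0  1  2  2  3  3  4  4  4
 z  0  1  2  3  3  3  4  5  5
 x  0  1  2  3  3  4  4  5  5
 x  0  1  2  3  3  4  4  5  5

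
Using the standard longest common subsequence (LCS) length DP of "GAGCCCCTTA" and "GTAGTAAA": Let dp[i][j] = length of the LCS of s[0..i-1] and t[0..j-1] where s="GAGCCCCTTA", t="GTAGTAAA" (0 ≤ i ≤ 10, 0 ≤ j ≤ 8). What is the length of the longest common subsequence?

5

   ''  G  T  A  G  T  A  A  A
''  0  0  0  0  0  0  0  0  0
 G  0  1  1  1  1  1  1  1  1
 A  0  1  1  2  2  2  2  2  2
 G  0  1  1  2  3  3  3  3  3
 C  0  1  1  2  3  3  3  3  3
 C  0  1  1  2  3  3  3  3  3
 C  0  1  1  2  3  3  3  3  3
 C  0  1  1  2  3  3  3  3  3
 T  0  1  2  2  3  4  4  4  4
 T  0  1  2  2  3  4  4  4  4
 A  0  1  2  3  3  4  5  5  5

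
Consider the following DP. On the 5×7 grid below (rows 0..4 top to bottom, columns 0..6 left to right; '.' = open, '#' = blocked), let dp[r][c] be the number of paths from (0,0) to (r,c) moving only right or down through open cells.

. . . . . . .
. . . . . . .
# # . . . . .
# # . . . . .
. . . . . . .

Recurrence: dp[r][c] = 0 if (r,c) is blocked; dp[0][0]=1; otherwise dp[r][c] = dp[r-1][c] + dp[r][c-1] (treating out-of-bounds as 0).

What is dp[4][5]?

75

r\c   0   1   2   3   4   5   6
  0   1   1   1   1   1   1   1
  1   1   2   3   4   5   6   7
  2   0   0   3   7  12  18  25
  3   0   0   3  10  22  40  65
  4   0   0   3  13  35  75 140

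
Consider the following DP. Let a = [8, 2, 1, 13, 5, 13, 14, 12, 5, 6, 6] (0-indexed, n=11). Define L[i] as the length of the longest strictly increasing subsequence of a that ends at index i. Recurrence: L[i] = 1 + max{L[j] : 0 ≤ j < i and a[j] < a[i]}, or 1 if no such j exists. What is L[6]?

   i    0    1    2    3    4    5    6    7    8    9   10
a[i]    8    2    1   13    5   13   14   12    5    6    6
L[i]    1    1    1    2    2    3    4    3    2    3    3

4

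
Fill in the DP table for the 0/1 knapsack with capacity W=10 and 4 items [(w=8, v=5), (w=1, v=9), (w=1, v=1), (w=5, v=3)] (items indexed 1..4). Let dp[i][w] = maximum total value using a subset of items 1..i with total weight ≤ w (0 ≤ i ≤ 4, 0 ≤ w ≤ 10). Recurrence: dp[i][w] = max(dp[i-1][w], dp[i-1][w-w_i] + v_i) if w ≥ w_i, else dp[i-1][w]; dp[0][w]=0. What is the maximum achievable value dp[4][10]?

15

i\w   0   1   2   3   4   5   6   7   8   9  10
  0   0   0   0   0   0   0   0   0   0   0   0
  1   0   0   0   0   0   0   0   0   5   5   5
  2   0   9   9   9   9   9   9   9   9  14  14
  3   0   9  10  10  10  10  10  10  10  14  15
  4   0   9  10  10  10  10  12  13  13  14  15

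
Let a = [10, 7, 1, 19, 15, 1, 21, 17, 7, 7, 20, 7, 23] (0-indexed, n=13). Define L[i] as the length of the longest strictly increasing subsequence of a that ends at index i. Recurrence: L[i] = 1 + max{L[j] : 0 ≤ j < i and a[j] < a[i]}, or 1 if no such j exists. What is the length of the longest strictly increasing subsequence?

   i    0    1    2    3    4    5    6    7    8    9   10   11   12
a[i]   10    7    1   19   15    1   21   17    7    7   20    7   23
L[i]    1    1    1    2    2    1    3    3    2    2    4    2    5

5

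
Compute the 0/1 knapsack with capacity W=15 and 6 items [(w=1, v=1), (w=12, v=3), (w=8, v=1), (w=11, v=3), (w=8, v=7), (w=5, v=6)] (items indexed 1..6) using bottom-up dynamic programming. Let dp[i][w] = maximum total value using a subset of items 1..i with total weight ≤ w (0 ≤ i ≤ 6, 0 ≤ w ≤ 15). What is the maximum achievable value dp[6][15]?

14

i\w   0   1   2   3   4   5   6   7   8   9  10  11  12  13  14  15
  0   0   0   0   0   0   0   0   0   0   0   0   0   0   0   0   0
  1   0   1   1   1   1   1   1   1   1   1   1   1   1   1   1   1
  2   0   1   1   1   1   1   1   1   1   1   1   1   3   4   4   4
  3   0   1   1   1   1   1   1   1   1   2   2   2   3   4   4   4
  4   0   1   1   1   1   1   1   1   1   2   2   3   4   4   4   4
  5   0   1   1   1   1   1   1   1   7   8   8   8   8   8   8   8
  6   0   1   1   1   1   6   7   7   7   8   8   8   8  13  14  14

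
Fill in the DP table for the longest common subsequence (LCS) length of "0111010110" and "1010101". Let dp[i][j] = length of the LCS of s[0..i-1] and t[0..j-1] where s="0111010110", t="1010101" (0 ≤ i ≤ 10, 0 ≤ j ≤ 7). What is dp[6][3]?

3

   ''  1  0  1  0  1  0  1
''  0  0  0  0  0  0  0  0
 0  0  0  1  1  1  1  1  1
 1  0  1  1  2  2  2  2  2
 1  0  1  1  2  2  3  3  3
 1  0  1  1  2  2  3  3  4
 0  0  1  2  2  3  3  4  4
 1  0  1  2  3  3  4  4  5
 0  0  1  2  3  4  4  5  5
 1  0  1  2  3  4  5  5  6
 1  0  1  2  3  4  5  5  6
 0  0  1  2  3  4  5  6  6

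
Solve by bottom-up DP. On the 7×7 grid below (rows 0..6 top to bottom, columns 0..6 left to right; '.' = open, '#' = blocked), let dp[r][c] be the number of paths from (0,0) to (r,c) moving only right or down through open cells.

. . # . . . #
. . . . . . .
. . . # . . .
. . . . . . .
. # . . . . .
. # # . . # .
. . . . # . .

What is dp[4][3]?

r\c   0   1   2   3   4   5   6
  0   1   1   0   0   0   0   0
  1   1   2   2   2   2   2   2
  2   1   3   5   0   2   4   6
  3   1   4   9   9  11  15  21
  4   1   0   9  18  29  44  65
  5   1   0   0  18  47   0  65
  6   1   1   1  19   0   0  65

18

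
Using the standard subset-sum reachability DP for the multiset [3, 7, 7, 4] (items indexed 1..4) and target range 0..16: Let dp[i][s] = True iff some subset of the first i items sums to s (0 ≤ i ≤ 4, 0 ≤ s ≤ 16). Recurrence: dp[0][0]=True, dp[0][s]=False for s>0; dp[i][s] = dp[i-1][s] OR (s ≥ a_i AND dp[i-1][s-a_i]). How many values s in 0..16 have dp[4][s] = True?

7

i\s   0   1   2   3   4   5   6   7   8   9  10  11  12  13  14  15  16
  0   T   F   F   F   F   F   F   F   F   F   F   F   F   F   F   F   F
  1   T   F   F   T   F   F   F   F   F   F   F   F   F   F   F   F   F
  2   T   F   F   T   F   F   F   T   F   F   T   F   F   F   F   F   F
  3   T   F   F   T   F   F   F   T   F   F   T   F   F   F   T   F   F
  4   T   F   F   T   T   F   F   T   F   F   T   T   F   F   T   F   F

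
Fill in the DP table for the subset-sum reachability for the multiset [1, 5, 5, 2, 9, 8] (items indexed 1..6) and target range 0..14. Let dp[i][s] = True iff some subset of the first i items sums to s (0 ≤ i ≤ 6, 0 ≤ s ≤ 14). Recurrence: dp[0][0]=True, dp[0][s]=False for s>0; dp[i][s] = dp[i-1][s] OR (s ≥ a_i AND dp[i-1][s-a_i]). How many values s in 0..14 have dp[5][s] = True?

i\s   0   1   2   3   4   5   6   7   8   9  10  11  12  13  14
  0   T   F   F   F   F   F   F   F   F   F   F   F   F   F   F
  1   T   T   F   F   F   F   F   F   F   F   F   F   F   F   F
  2   T   T   F   F   F   T   T   F   F   F   F   F   F   F   F
  3   T   T   F   F   F   T   T   F   F   F   T   T   F   F   F
  4   T   T   T   T   F   T   T   T   T   F   T   T   T   T   F
  5   T   T   T   T   F   T   T   T   T   T   T   T   T   T   T
  6   T   T   T   T   F   T   T   T   T   T   T   T   T   T   T

14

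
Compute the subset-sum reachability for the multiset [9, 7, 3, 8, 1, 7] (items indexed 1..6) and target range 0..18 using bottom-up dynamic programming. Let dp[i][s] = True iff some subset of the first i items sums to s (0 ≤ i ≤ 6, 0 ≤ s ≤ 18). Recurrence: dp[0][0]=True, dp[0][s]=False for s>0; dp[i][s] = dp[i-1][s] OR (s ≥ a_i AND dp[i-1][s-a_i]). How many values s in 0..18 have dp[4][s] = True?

12

i\s   0   1   2   3   4   5   6   7   8   9  10  11  12  13  14  15  16  17  18
  0   T   F   F   F   F   F   F   F   F   F   F   F   F   F   F   F   F   F   F
  1   T   F   F   F   F   F   F   F   F   T   F   F   F   F   F   F   F   F   F
  2   T   F   F   F   F   F   F   T   F   T   F   F   F   F   F   F   T   F   F
  3   T   F   F   T   F   F   F   T   F   T   T   F   T   F   F   F   T   F   F
  4   T   F   F   T   F   F   F   T   T   T   T   T   T   F   F   T   T   T   T
  5   T   T   F   T   T   F   F   T   T   T   T   T   T   T   F   T   T   T   T
  6   T   T   F   T   T   F   F   T   T   T   T   T   T   T   T   T   T   T   T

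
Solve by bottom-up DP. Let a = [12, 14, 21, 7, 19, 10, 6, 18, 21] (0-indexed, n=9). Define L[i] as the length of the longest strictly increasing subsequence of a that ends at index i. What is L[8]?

   i    0    1    2    3    4    5    6    7    8
a[i]   12   14   21    7   19   10    6   18   21
L[i]    1    2    3    1    3    2    1    3    4

4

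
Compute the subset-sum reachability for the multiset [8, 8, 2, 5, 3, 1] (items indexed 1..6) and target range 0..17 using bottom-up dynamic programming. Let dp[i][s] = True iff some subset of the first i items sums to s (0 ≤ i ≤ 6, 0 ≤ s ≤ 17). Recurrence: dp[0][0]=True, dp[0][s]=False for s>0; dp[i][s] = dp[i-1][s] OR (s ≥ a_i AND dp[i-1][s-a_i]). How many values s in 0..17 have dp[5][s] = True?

11

i\s   0   1   2   3   4   5   6   7   8   9  10  11  12  13  14  15  16  17
  0   T   F   F   F   F   F   F   F   F   F   F   F   F   F   F   F   F   F
  1   T   F   F   F   F   F   F   F   T   F   F   F   F   F   F   F   F   F
  2   T   F   F   F   F   F   F   F   T   F   F   F   F   F   F   F   T   F
  3   T   F   T   F   F   F   F   F   T   F   T   F   F   F   F   F   T   F
  4   T   F   T   F   F   T   F   T   T   F   T   F   F   T   F   T   T   F
  5   T   F   T   T   F   T   F   T   T   F   T   T   F   T   F   T   T   F
  6   T   T   T   T   T   T   T   T   T   T   T   T   T   T   T   T   T   T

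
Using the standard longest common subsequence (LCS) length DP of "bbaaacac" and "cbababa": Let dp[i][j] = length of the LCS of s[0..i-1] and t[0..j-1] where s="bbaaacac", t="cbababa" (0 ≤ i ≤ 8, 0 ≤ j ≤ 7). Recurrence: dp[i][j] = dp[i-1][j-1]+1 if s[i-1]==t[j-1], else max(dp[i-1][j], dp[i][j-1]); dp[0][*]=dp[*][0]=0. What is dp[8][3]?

   ''  c  b  a  b  a  b  a
''  0  0  0  0  0  0  0  0
 b  0  0  1  1  1  1  1  1
 b  0  0  1  1  2  2  2  2
 a  0  0  1  2  2  3  3  3
 a  0  0  1  2  2  3  3  4
 a  0  0  1  2  2  3  3  4
 c  0  1  1  2  2  3  3  4
 a  0  1  1  2  2  3  3  4
 c  0  1  1  2  2  3  3  4

2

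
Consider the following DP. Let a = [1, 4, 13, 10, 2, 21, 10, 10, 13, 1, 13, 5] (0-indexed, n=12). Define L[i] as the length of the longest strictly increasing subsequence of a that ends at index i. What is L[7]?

   i    0    1    2    3    4    5    6    7    8    9   10   11
a[i]    1    4   13   10    2   21   10   10   13    1   13    5
L[i]    1    2    3    3    2    4    3    3    4    1    4    3

3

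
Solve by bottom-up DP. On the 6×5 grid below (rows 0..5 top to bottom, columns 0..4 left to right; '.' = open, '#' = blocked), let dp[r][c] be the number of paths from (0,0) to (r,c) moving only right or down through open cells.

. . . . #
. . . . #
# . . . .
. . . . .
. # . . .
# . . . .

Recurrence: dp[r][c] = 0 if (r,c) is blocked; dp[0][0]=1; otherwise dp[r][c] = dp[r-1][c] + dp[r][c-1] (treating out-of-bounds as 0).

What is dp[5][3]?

r\c   0   1   2   3   4
  0   1   1   1   1   0
  1   1   2   3   4   0
  2   0   2   5   9   9
  3   0   2   7  16  25
  4   0   0   7  23  48
  5   0   0   7  30  78

30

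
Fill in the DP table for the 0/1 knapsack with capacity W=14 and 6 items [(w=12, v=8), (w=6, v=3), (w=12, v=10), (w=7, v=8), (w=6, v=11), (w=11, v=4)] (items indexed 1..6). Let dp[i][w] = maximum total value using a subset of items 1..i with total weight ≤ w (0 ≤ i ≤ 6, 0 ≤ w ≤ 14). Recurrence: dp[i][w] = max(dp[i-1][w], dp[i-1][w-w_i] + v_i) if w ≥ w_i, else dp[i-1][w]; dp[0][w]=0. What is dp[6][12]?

i\w   0   1   2   3   4   5   6   7   8   9  10  11  12  13  14
  0   0   0   0   0   0   0   0   0   0   0   0   0   0   0   0
  1   0   0   0   0   0   0   0   0   0   0   0   0   8   8   8
  2   0   0   0   0   0   0   3   3   3   3   3   3   8   8   8
  3   0   0   0   0   0   0   3   3   3   3   3   3  10  10  10
  4   0   0   0   0   0   0   3   8   8   8   8   8  10  11  11
  5   0   0   0   0   0   0  11  11  11  11  11  11  14  19  19
  6   0   0   0   0   0   0  11  11  11  11  11  11  14  19  19

14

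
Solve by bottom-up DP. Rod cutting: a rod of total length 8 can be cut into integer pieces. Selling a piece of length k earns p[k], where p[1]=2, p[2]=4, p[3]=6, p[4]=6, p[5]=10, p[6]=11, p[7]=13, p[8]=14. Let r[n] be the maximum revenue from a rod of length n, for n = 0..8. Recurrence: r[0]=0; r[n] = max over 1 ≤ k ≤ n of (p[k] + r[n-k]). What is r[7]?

14

   n    0    1    2    3    4    5    6    7    8
r[n]    0    2    4    6    8   10   12   14   16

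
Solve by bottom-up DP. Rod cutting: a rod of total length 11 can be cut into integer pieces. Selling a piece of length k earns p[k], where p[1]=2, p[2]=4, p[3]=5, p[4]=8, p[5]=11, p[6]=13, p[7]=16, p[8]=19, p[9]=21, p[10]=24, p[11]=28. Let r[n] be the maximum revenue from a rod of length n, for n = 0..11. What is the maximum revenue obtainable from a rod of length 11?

   n    0    1    2    3    4    5    6    7    8    9   10   11
r[n]    0    2    4    6    8   11   13   16   19   21   24   28

28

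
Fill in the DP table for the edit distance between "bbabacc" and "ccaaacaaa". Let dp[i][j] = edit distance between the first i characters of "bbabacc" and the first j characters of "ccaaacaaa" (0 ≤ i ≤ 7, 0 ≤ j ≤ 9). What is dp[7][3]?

   ''  c  c  a  a  a  c  a  a  a
''  0  1  2  3  4  5  6  7  8  9
 b  1  1  2  3  4  5  6  7  8  9
 b  2  2  2  3  4  5  6  7  8  9
 a  3  3  3  2  3  4  5  6  7  8
 b  4  4  4  3  3  4  5  6  7  8
 a  5  5  5  4  3  3  4  5  6  7
 c  6  5  5  5  4  4  3  4  5  6
 c  7  6  5  6  5  5  4  4  5  6

6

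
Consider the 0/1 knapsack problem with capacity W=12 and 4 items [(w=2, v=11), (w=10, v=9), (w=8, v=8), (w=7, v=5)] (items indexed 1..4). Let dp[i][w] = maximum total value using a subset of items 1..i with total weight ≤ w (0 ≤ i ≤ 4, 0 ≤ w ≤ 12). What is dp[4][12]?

20

i\w   0   1   2   3   4   5   6   7   8   9  10  11  12
  0   0   0   0   0   0   0   0   0   0   0   0   0   0
  1   0   0  11  11  11  11  11  11  11  11  11  11  11
  2   0   0  11  11  11  11  11  11  11  11  11  11  20
  3   0   0  11  11  11  11  11  11  11  11  19  19  20
  4   0   0  11  11  11  11  11  11  11  16  19  19  20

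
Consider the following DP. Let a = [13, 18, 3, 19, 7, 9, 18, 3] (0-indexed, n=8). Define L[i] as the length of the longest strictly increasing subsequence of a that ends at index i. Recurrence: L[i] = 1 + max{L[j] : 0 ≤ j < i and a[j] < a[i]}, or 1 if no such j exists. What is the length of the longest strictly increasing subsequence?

4

   i    0    1    2    3    4    5    6    7
a[i]   13   18    3   19    7    9   18    3
L[i]    1    2    1    3    2    3    4    1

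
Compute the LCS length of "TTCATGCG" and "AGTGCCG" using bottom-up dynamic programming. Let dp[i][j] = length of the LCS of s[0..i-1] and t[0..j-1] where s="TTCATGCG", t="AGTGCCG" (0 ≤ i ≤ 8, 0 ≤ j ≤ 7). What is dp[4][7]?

2

   ''  A  G  T  G  C  C  G
''  0  0  0  0  0  0  0  0
 T  0  0  0  1  1  1  1  1
 T  0  0  0  1  1  1  1  1
 C  0  0  0  1  1  2  2  2
 A  0  1  1  1  1  2  2  2
 T  0  1  1  2  2  2  2  2
 G  0  1  2  2  3  3  3  3
 C  0  1  2  2  3  4  4  4
 G  0  1  2  2  3  4  4  5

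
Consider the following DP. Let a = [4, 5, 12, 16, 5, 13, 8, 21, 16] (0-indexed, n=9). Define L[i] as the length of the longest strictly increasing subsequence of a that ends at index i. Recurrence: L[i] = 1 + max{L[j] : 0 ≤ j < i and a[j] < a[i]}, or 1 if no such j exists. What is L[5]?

4

   i    0    1    2    3    4    5    6    7    8
a[i]    4    5   12   16    5   13    8   21   16
L[i]    1    2    3    4    2    4    3    5    5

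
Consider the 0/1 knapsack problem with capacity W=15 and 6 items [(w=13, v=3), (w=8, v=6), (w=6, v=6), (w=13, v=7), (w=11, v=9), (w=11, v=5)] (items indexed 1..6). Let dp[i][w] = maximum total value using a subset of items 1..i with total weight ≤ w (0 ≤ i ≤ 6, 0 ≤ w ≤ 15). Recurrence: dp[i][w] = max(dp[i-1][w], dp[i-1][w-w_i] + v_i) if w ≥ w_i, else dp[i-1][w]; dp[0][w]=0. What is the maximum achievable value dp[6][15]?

12

i\w   0   1   2   3   4   5   6   7   8   9  10  11  12  13  14  15
  0   0   0   0   0   0   0   0   0   0   0   0   0   0   0   0   0
  1   0   0   0   0   0   0   0   0   0   0   0   0   0   3   3   3
  2   0   0   0   0   0   0   0   0   6   6   6   6   6   6   6   6
  3   0   0   0   0   0   0   6   6   6   6   6   6   6   6  12  12
  4   0   0   0   0   0   0   6   6   6   6   6   6   6   7  12  12
  5   0   0   0   0   0   0   6   6   6   6   6   9   9   9  12  12
  6   0   0   0   0   0   0   6   6   6   6   6   9   9   9  12  12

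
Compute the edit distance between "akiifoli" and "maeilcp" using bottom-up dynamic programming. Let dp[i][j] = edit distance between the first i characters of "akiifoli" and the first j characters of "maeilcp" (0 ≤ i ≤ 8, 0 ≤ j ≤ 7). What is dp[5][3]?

5

   ''  m  a  e  i  l  c  p
''  0  1  2  3  4  5  6  7
 a  1  1  1  2  3  4  5  6
 k  2  2  2  2  3  4  5  6
 i  3  3  3  3  2  3  4  5
 i  4  4  4  4  3  3  4  5
 f  5  5  5  5  4  4  4  5
 o  6  6  6  6  5  5  5  5
 l  7  7  7  7  6  5  6  6
 i  8  8  8  8  7  6  6  7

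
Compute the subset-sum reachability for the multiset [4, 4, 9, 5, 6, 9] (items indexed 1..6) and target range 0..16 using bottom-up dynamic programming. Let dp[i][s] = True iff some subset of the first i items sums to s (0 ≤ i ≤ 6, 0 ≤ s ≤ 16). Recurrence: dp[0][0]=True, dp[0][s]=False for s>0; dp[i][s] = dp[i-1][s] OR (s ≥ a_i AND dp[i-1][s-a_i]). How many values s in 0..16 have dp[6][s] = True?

11

i\s   0   1   2   3   4   5   6   7   8   9  10  11  12  13  14  15  16
  0   T   F   F   F   F   F   F   F   F   F   F   F   F   F   F   F   F
  1   T   F   F   F   T   F   F   F   F   F   F   F   F   F   F   F   F
  2   T   F   F   F   T   F   F   F   T   F   F   F   F   F   F   F   F
  3   T   F   F   F   T   F   F   F   T   T   F   F   F   T   F   F   F
  4   T   F   F   F   T   T   F   F   T   T   F   F   F   T   T   F   F
  5   T   F   F   F   T   T   T   F   T   T   T   T   F   T   T   T   F
  6   T   F   F   F   T   T   T   F   T   T   T   T   F   T   T   T   F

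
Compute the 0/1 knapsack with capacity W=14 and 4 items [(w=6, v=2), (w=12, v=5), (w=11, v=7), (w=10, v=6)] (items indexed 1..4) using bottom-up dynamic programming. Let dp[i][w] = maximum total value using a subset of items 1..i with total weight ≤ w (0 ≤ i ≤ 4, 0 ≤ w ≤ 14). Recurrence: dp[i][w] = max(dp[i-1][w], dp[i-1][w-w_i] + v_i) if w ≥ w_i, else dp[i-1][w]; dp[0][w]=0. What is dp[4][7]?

i\w   0   1   2   3   4   5   6   7   8   9  10  11  12  13  14
  0   0   0   0   0   0   0   0   0   0   0   0   0   0   0   0
  1   0   0   0   0   0   0   2   2   2   2   2   2   2   2   2
  2   0   0   0   0   0   0   2   2   2   2   2   2   5   5   5
  3   0   0   0   0   0   0   2   2   2   2   2   7   7   7   7
  4   0   0   0   0   0   0   2   2   2   2   6   7   7   7   7

2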